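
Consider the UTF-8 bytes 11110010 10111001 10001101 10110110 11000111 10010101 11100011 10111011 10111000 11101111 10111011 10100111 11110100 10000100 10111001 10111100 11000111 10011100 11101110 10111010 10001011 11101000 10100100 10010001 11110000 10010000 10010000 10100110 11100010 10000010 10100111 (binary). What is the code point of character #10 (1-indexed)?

Offset 0: leading byte 0xF2 = 11110010 → 4-byte char #1 = F2 B9 8D B6.
Offset 4: leading byte 0xC7 = 11000111 → 2-byte char #2 = C7 95.
Offset 6: leading byte 0xE3 = 11100011 → 3-byte char #3 = E3 BB B8.
Offset 9: leading byte 0xEF = 11101111 → 3-byte char #4 = EF BB A7.
Offset 12: leading byte 0xF4 = 11110100 → 4-byte char #5 = F4 84 B9 BC.
Offset 16: leading byte 0xC7 = 11000111 → 2-byte char #6 = C7 9C.
Offset 18: leading byte 0xEE = 11101110 → 3-byte char #7 = EE BA 8B.
Offset 21: leading byte 0xE8 = 11101000 → 3-byte char #8 = E8 A4 91.
Offset 24: leading byte 0xF0 = 11110000 → 4-byte char #9 = F0 90 90 A6.
Offset 28: leading byte 0xE2 = 11100010 → 3-byte char #10 = E2 82 A7.
Leading byte 0xE2 = 11100010 matches 1110xxxx → 3-byte sequence.
Byte 1: 0xE2 = 11100010, payload 0010 (4 bits).
Byte 2: 0x82 = 10000010 (10xxxxxx ✓), payload 000010.
Byte 3: 0xA7 = 10100111 (10xxxxxx ✓), payload 100111.
Concatenate: 0010000010100111 = 0x20A7 (16 bits → U+20A7).

U+20A7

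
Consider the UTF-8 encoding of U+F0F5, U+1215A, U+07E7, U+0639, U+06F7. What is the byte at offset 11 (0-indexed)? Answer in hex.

0xDB

U+F0F5 → 3-byte form EF 83 B5 at offsets 0–2.
U+1215A → 4-byte form F0 92 85 9A at offsets 3–6.
U+07E7 → 2-byte form DF A7 at offsets 7–8.
U+0639 → 2-byte form D8 B9 at offsets 9–10.
U+06F7 → 2-byte form DB B7 at offsets 11–12.
Offset 11 falls in char 5's range; it's byte 1 of DB B7 = 0xDB.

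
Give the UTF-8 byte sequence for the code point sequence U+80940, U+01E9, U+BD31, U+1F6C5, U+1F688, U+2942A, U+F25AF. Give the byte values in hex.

F2 80 A5 80 C7 A9 EB B4 B1 F0 9F 9B 85 F0 9F 9A 88 F0 A9 90 AA F3 B2 96 AF

U+80940: 4-byte form → F2 80 A5 80.
U+01E9: 2-byte form → C7 A9.
U+BD31: 3-byte form → EB B4 B1.
U+1F6C5: 4-byte form → F0 9F 9B 85.
U+1F688: 4-byte form → F0 9F 9A 88.
U+2942A: 4-byte form → F0 A9 90 AA.
U+F25AF: 4-byte form → F3 B2 96 AF.
Concatenated (25 bytes): F2 80 A5 80 C7 A9 EB B4 B1 F0 9F 9B 85 F0 9F 9A 88 F0 A9 90 AA F3 B2 96 AF.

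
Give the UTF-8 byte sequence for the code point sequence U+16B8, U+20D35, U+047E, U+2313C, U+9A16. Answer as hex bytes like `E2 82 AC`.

E1 9A B8 F0 A0 B4 B5 D1 BE F0 A3 84 BC E9 A8 96

U+16B8: 3-byte form → E1 9A B8.
U+20D35: 4-byte form → F0 A0 B4 B5.
U+047E: 2-byte form → D1 BE.
U+2313C: 4-byte form → F0 A3 84 BC.
U+9A16: 3-byte form → E9 A8 96.
Concatenated (16 bytes): E1 9A B8 F0 A0 B4 B5 D1 BE F0 A3 84 BC E9 A8 96.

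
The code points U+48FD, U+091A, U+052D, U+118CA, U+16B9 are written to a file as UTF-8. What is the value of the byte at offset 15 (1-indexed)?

0xB9

1-indexed offset 15 is 0-indexed offset 14.
U+48FD → 3-byte form E4 A3 BD at offsets 0–2.
U+091A → 3-byte form E0 A4 9A at offsets 3–5.
U+052D → 2-byte form D4 AD at offsets 6–7.
U+118CA → 4-byte form F0 91 A3 8A at offsets 8–11.
U+16B9 → 3-byte form E1 9A B9 at offsets 12–14.
Offset 14 falls in char 5's range; it's byte 3 of E1 9A B9 = 0xB9.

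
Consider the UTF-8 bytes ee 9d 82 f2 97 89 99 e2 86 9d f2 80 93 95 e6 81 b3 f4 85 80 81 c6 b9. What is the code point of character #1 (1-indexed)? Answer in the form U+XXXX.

U+E742

Offset 0: leading byte 0xEE = 11101110 → 3-byte char #1 = EE 9D 82.
Leading byte 0xEE = 11101110 matches 1110xxxx → 3-byte sequence.
Byte 1: 0xEE = 11101110, payload 1110 (4 bits).
Byte 2: 0x9D = 10011101 (10xxxxxx ✓), payload 011101.
Byte 3: 0x82 = 10000010 (10xxxxxx ✓), payload 000010.
Concatenate: 1110011101000010 = 0xE742 (16 bits → U+E742).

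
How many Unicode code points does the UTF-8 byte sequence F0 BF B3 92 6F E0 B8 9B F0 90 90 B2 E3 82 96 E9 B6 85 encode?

Byte at offset 0: 0xF0 = 11110000 → 4-byte char (#1). Advance 4.
Byte at offset 4: 0x6F = 01101111 → 1-byte char (#2). Advance 1.
Byte at offset 5: 0xE0 = 11100000 → 3-byte char (#3). Advance 3.
Byte at offset 8: 0xF0 = 11110000 → 4-byte char (#4). Advance 4.
Byte at offset 12: 0xE3 = 11100011 → 3-byte char (#5). Advance 3.
Byte at offset 15: 0xE9 = 11101001 → 3-byte char (#6). Advance 3.
Reached end at offset 18 after 6 code points.

6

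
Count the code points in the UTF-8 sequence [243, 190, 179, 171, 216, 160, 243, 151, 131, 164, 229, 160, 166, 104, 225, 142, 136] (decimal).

Byte at offset 0: 0xF3 = 11110011 → 4-byte char (#1). Advance 4.
Byte at offset 4: 0xD8 = 11011000 → 2-byte char (#2). Advance 2.
Byte at offset 6: 0xF3 = 11110011 → 4-byte char (#3). Advance 4.
Byte at offset 10: 0xE5 = 11100101 → 3-byte char (#4). Advance 3.
Byte at offset 13: 0x68 = 01101000 → 1-byte char (#5). Advance 1.
Byte at offset 14: 0xE1 = 11100001 → 3-byte char (#6). Advance 3.
Reached end at offset 17 after 6 code points.

6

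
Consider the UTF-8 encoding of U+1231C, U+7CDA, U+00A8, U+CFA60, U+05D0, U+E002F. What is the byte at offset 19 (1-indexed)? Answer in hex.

0xAF

1-indexed offset 19 is 0-indexed offset 18.
U+1231C → 4-byte form F0 92 8C 9C at offsets 0–3.
U+7CDA → 3-byte form E7 B3 9A at offsets 4–6.
U+00A8 → 2-byte form C2 A8 at offsets 7–8.
U+CFA60 → 4-byte form F3 8F A9 A0 at offsets 9–12.
U+05D0 → 2-byte form D7 90 at offsets 13–14.
U+E002F → 4-byte form F3 A0 80 AF at offsets 15–18.
Offset 18 falls in char 6's range; it's byte 4 of F3 A0 80 AF = 0xAF.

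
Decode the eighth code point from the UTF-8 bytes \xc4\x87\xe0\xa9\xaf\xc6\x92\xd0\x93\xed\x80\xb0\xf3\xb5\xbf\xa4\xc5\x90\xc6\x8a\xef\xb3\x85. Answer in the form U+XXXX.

Offset 0: leading byte 0xC4 = 11000100 → 2-byte char #1 = C4 87.
Offset 2: leading byte 0xE0 = 11100000 → 3-byte char #2 = E0 A9 AF.
Offset 5: leading byte 0xC6 = 11000110 → 2-byte char #3 = C6 92.
Offset 7: leading byte 0xD0 = 11010000 → 2-byte char #4 = D0 93.
Offset 9: leading byte 0xED = 11101101 → 3-byte char #5 = ED 80 B0.
Offset 12: leading byte 0xF3 = 11110011 → 4-byte char #6 = F3 B5 BF A4.
Offset 16: leading byte 0xC5 = 11000101 → 2-byte char #7 = C5 90.
Offset 18: leading byte 0xC6 = 11000110 → 2-byte char #8 = C6 8A.
Leading byte 0xC6 = 11000110 matches 110xxxxx → 2-byte sequence.
Byte 1: 0xC6 = 11000110, payload 00110 (5 bits).
Byte 2: 0x8A = 10001010 (10xxxxxx ✓), payload 001010.
Concatenate: 00110001010 = 0x18A (11 bits → U+018A).

U+018A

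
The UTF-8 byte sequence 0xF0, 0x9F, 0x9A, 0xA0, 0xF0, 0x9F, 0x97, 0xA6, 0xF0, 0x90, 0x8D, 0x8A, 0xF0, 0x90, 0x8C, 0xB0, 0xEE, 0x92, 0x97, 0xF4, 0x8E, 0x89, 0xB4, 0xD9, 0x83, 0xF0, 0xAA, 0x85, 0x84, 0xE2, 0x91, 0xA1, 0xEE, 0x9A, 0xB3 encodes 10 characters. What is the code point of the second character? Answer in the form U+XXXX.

Offset 0: leading byte 0xF0 = 11110000 → 4-byte char #1 = F0 9F 9A A0.
Offset 4: leading byte 0xF0 = 11110000 → 4-byte char #2 = F0 9F 97 A6.
Leading byte 0xF0 = 11110000 matches 11110xxx → 4-byte sequence.
Byte 1: 0xF0 = 11110000, payload 000 (3 bits).
Byte 2: 0x9F = 10011111 (10xxxxxx ✓), payload 011111.
Byte 3: 0x97 = 10010111 (10xxxxxx ✓), payload 010111.
Byte 4: 0xA6 = 10100110 (10xxxxxx ✓), payload 100110.
Concatenate: 000011111010111100110 = 0x1F5E6 (21 bits → U+1F5E6).

U+1F5E6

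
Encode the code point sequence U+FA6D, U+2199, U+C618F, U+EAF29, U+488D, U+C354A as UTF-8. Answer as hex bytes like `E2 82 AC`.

EF A9 AD E2 86 99 F3 86 86 8F F3 AA BC A9 E4 A2 8D F3 83 95 8A

U+FA6D: 3-byte form → EF A9 AD.
U+2199: 3-byte form → E2 86 99.
U+C618F: 4-byte form → F3 86 86 8F.
U+EAF29: 4-byte form → F3 AA BC A9.
U+488D: 3-byte form → E4 A2 8D.
U+C354A: 4-byte form → F3 83 95 8A.
Concatenated (21 bytes): EF A9 AD E2 86 99 F3 86 86 8F F3 AA BC A9 E4 A2 8D F3 83 95 8A.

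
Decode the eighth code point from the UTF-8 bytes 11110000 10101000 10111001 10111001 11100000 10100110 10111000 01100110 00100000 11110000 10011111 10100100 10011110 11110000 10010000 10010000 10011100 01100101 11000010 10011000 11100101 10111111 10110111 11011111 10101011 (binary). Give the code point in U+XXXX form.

Offset 0: leading byte 0xF0 = 11110000 → 4-byte char #1 = F0 A8 B9 B9.
Offset 4: leading byte 0xE0 = 11100000 → 3-byte char #2 = E0 A6 B8.
Offset 7: leading byte 0x66 = 01100110 → 1-byte char #3 = 66.
Offset 8: leading byte 0x20 = 00100000 → 1-byte char #4 = 20.
Offset 9: leading byte 0xF0 = 11110000 → 4-byte char #5 = F0 9F A4 9E.
Offset 13: leading byte 0xF0 = 11110000 → 4-byte char #6 = F0 90 90 9C.
Offset 17: leading byte 0x65 = 01100101 → 1-byte char #7 = 65.
Offset 18: leading byte 0xC2 = 11000010 → 2-byte char #8 = C2 98.
Leading byte 0xC2 = 11000010 matches 110xxxxx → 2-byte sequence.
Byte 1: 0xC2 = 11000010, payload 00010 (5 bits).
Byte 2: 0x98 = 10011000 (10xxxxxx ✓), payload 011000.
Concatenate: 00010011000 = 0x98 (11 bits → U+0098).

U+0098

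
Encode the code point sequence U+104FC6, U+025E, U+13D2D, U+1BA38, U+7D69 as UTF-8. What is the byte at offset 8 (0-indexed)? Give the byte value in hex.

0xB4

U+104FC6 → 4-byte form F4 84 BF 86 at offsets 0–3.
U+025E → 2-byte form C9 9E at offsets 4–5.
U+13D2D → 4-byte form F0 93 B4 AD at offsets 6–9.
Offset 8 falls in char 3's range; it's byte 3 of F0 93 B4 AD = 0xB4.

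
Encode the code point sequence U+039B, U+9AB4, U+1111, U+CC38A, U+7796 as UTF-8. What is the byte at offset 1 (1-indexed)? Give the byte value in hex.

1-indexed offset 1 is 0-indexed offset 0.
U+039B → 2-byte form CE 9B at offsets 0–1.
Offset 0 falls in char 1's range; it's byte 1 of CE 9B = 0xCE.

0xCE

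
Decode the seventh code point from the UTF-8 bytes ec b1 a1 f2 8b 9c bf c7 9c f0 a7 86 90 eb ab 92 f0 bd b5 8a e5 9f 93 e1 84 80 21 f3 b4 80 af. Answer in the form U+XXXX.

Offset 0: leading byte 0xEC = 11101100 → 3-byte char #1 = EC B1 A1.
Offset 3: leading byte 0xF2 = 11110010 → 4-byte char #2 = F2 8B 9C BF.
Offset 7: leading byte 0xC7 = 11000111 → 2-byte char #3 = C7 9C.
Offset 9: leading byte 0xF0 = 11110000 → 4-byte char #4 = F0 A7 86 90.
Offset 13: leading byte 0xEB = 11101011 → 3-byte char #5 = EB AB 92.
Offset 16: leading byte 0xF0 = 11110000 → 4-byte char #6 = F0 BD B5 8A.
Offset 20: leading byte 0xE5 = 11100101 → 3-byte char #7 = E5 9F 93.
Leading byte 0xE5 = 11100101 matches 1110xxxx → 3-byte sequence.
Byte 1: 0xE5 = 11100101, payload 0101 (4 bits).
Byte 2: 0x9F = 10011111 (10xxxxxx ✓), payload 011111.
Byte 3: 0x93 = 10010011 (10xxxxxx ✓), payload 010011.
Concatenate: 0101011111010011 = 0x57D3 (16 bits → U+57D3).

U+57D3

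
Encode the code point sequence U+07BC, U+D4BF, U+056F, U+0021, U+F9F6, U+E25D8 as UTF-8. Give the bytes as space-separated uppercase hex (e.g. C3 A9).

DE BC ED 92 BF D5 AF 21 EF A7 B6 F3 A2 97 98

U+07BC: 2-byte form → DE BC.
U+D4BF: 3-byte form → ED 92 BF.
U+056F: 2-byte form → D5 AF.
U+0021: 1-byte form → 21.
U+F9F6: 3-byte form → EF A7 B6.
U+E25D8: 4-byte form → F3 A2 97 98.
Concatenated (15 bytes): DE BC ED 92 BF D5 AF 21 EF A7 B6 F3 A2 97 98.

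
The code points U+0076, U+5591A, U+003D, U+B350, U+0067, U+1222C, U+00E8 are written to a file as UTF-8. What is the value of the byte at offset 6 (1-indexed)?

1-indexed offset 6 is 0-indexed offset 5.
U+0076 → 1-byte form 76 at offsets 0–0.
U+5591A → 4-byte form F1 95 A4 9A at offsets 1–4.
U+003D → 1-byte form 3D at offsets 5–5.
Offset 5 falls in char 3's range; it's byte 1 of 3D = 0x3D.

0x3D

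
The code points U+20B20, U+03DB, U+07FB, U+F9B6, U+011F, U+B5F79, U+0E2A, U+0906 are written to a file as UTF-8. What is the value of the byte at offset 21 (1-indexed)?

1-indexed offset 21 is 0-indexed offset 20.
U+20B20 → 4-byte form F0 A0 AC A0 at offsets 0–3.
U+03DB → 2-byte form CF 9B at offsets 4–5.
U+07FB → 2-byte form DF BB at offsets 6–7.
U+F9B6 → 3-byte form EF A6 B6 at offsets 8–10.
U+011F → 2-byte form C4 9F at offsets 11–12.
U+B5F79 → 4-byte form F2 B5 BD B9 at offsets 13–16.
U+0E2A → 3-byte form E0 B8 AA at offsets 17–19.
U+0906 → 3-byte form E0 A4 86 at offsets 20–22.
Offset 20 falls in char 8's range; it's byte 1 of E0 A4 86 = 0xE0.

0xE0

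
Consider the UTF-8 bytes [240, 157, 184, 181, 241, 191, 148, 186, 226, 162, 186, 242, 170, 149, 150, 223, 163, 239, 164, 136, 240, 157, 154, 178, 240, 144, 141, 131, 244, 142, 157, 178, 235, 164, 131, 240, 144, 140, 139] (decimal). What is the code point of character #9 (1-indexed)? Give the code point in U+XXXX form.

U+10E772

Offset 0: leading byte 0xF0 = 11110000 → 4-byte char #1 = F0 9D B8 B5.
Offset 4: leading byte 0xF1 = 11110001 → 4-byte char #2 = F1 BF 94 BA.
Offset 8: leading byte 0xE2 = 11100010 → 3-byte char #3 = E2 A2 BA.
Offset 11: leading byte 0xF2 = 11110010 → 4-byte char #4 = F2 AA 95 96.
Offset 15: leading byte 0xDF = 11011111 → 2-byte char #5 = DF A3.
Offset 17: leading byte 0xEF = 11101111 → 3-byte char #6 = EF A4 88.
Offset 20: leading byte 0xF0 = 11110000 → 4-byte char #7 = F0 9D 9A B2.
Offset 24: leading byte 0xF0 = 11110000 → 4-byte char #8 = F0 90 8D 83.
Offset 28: leading byte 0xF4 = 11110100 → 4-byte char #9 = F4 8E 9D B2.
Leading byte 0xF4 = 11110100 matches 11110xxx → 4-byte sequence.
Byte 1: 0xF4 = 11110100, payload 100 (3 bits).
Byte 2: 0x8E = 10001110 (10xxxxxx ✓), payload 001110.
Byte 3: 0x9D = 10011101 (10xxxxxx ✓), payload 011101.
Byte 4: 0xB2 = 10110010 (10xxxxxx ✓), payload 110010.
Concatenate: 100001110011101110010 = 0x10E772 (21 bits → U+10E772).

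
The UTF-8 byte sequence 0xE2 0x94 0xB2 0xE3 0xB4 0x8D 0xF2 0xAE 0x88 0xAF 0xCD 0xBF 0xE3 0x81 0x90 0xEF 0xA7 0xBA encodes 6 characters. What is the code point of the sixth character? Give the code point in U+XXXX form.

U+F9FA

Offset 0: leading byte 0xE2 = 11100010 → 3-byte char #1 = E2 94 B2.
Offset 3: leading byte 0xE3 = 11100011 → 3-byte char #2 = E3 B4 8D.
Offset 6: leading byte 0xF2 = 11110010 → 4-byte char #3 = F2 AE 88 AF.
Offset 10: leading byte 0xCD = 11001101 → 2-byte char #4 = CD BF.
Offset 12: leading byte 0xE3 = 11100011 → 3-byte char #5 = E3 81 90.
Offset 15: leading byte 0xEF = 11101111 → 3-byte char #6 = EF A7 BA.
Leading byte 0xEF = 11101111 matches 1110xxxx → 3-byte sequence.
Byte 1: 0xEF = 11101111, payload 1111 (4 bits).
Byte 2: 0xA7 = 10100111 (10xxxxxx ✓), payload 100111.
Byte 3: 0xBA = 10111010 (10xxxxxx ✓), payload 111010.
Concatenate: 1111100111111010 = 0xF9FA (16 bits → U+F9FA).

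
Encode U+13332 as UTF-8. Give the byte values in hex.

U+13332 = 0x13332 = 78642 decimal. In range U+10000–U+10FFFF → 4-byte form: 11110xxx 10xxxxxx 10xxxxxx 10xxxxxx.
Binary (21 bits): 000010011001100110010.
Split 3+6+6+6: 000 | 010011 | 001100 | 110010.
Byte 1: 11110000 = 0xF0.
Byte 2: 10010011 = 0x93.
Byte 3: 10001100 = 0x8C.
Byte 4: 10110010 = 0xB2.

F0 93 8C B2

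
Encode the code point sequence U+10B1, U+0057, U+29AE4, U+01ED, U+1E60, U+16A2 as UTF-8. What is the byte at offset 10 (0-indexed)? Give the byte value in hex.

0xE1

U+10B1 → 3-byte form E1 82 B1 at offsets 0–2.
U+0057 → 1-byte form 57 at offsets 3–3.
U+29AE4 → 4-byte form F0 A9 AB A4 at offsets 4–7.
U+01ED → 2-byte form C7 AD at offsets 8–9.
U+1E60 → 3-byte form E1 B9 A0 at offsets 10–12.
Offset 10 falls in char 5's range; it's byte 1 of E1 B9 A0 = 0xE1.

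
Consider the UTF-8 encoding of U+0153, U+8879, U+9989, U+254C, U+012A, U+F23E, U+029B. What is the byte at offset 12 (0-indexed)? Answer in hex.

U+0153 → 2-byte form C5 93 at offsets 0–1.
U+8879 → 3-byte form E8 A1 B9 at offsets 2–4.
U+9989 → 3-byte form E9 A6 89 at offsets 5–7.
U+254C → 3-byte form E2 95 8C at offsets 8–10.
U+012A → 2-byte form C4 AA at offsets 11–12.
Offset 12 falls in char 5's range; it's byte 2 of C4 AA = 0xAA.

0xAA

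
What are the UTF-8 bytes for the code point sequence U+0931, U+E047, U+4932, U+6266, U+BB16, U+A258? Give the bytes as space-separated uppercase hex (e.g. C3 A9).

U+0931: 3-byte form → E0 A4 B1.
U+E047: 3-byte form → EE 81 87.
U+4932: 3-byte form → E4 A4 B2.
U+6266: 3-byte form → E6 89 A6.
U+BB16: 3-byte form → EB AC 96.
U+A258: 3-byte form → EA 89 98.
Concatenated (18 bytes): E0 A4 B1 EE 81 87 E4 A4 B2 E6 89 A6 EB AC 96 EA 89 98.

E0 A4 B1 EE 81 87 E4 A4 B2 E6 89 A6 EB AC 96 EA 89 98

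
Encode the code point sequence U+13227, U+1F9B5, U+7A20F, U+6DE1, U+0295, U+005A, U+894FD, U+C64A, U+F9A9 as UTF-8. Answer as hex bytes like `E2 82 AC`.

F0 93 88 A7 F0 9F A6 B5 F1 BA 88 8F E6 B7 A1 CA 95 5A F2 89 93 BD EC 99 8A EF A6 A9

U+13227: 4-byte form → F0 93 88 A7.
U+1F9B5: 4-byte form → F0 9F A6 B5.
U+7A20F: 4-byte form → F1 BA 88 8F.
U+6DE1: 3-byte form → E6 B7 A1.
U+0295: 2-byte form → CA 95.
U+005A: 1-byte form → 5A.
U+894FD: 4-byte form → F2 89 93 BD.
U+C64A: 3-byte form → EC 99 8A.
U+F9A9: 3-byte form → EF A6 A9.
Concatenated (28 bytes): F0 93 88 A7 F0 9F A6 B5 F1 BA 88 8F E6 B7 A1 CA 95 5A F2 89 93 BD EC 99 8A EF A6 A9.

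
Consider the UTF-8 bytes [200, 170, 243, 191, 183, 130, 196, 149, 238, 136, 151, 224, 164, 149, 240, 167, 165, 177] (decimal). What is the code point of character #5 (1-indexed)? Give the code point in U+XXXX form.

U+0915

Offset 0: leading byte 0xC8 = 11001000 → 2-byte char #1 = C8 AA.
Offset 2: leading byte 0xF3 = 11110011 → 4-byte char #2 = F3 BF B7 82.
Offset 6: leading byte 0xC4 = 11000100 → 2-byte char #3 = C4 95.
Offset 8: leading byte 0xEE = 11101110 → 3-byte char #4 = EE 88 97.
Offset 11: leading byte 0xE0 = 11100000 → 3-byte char #5 = E0 A4 95.
Leading byte 0xE0 = 11100000 matches 1110xxxx → 3-byte sequence.
Byte 1: 0xE0 = 11100000, payload 0000 (4 bits).
Byte 2: 0xA4 = 10100100 (10xxxxxx ✓), payload 100100.
Byte 3: 0x95 = 10010101 (10xxxxxx ✓), payload 010101.
Concatenate: 0000100100010101 = 0x915 (16 bits → U+0915).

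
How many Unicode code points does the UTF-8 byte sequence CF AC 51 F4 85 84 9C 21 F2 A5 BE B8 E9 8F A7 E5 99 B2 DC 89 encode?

8

Byte at offset 0: 0xCF = 11001111 → 2-byte char (#1). Advance 2.
Byte at offset 2: 0x51 = 01010001 → 1-byte char (#2). Advance 1.
Byte at offset 3: 0xF4 = 11110100 → 4-byte char (#3). Advance 4.
Byte at offset 7: 0x21 = 00100001 → 1-byte char (#4). Advance 1.
Byte at offset 8: 0xF2 = 11110010 → 4-byte char (#5). Advance 4.
Byte at offset 12: 0xE9 = 11101001 → 3-byte char (#6). Advance 3.
Byte at offset 15: 0xE5 = 11100101 → 3-byte char (#7). Advance 3.
Byte at offset 18: 0xDC = 11011100 → 2-byte char (#8). Advance 2.
Reached end at offset 20 after 8 code points.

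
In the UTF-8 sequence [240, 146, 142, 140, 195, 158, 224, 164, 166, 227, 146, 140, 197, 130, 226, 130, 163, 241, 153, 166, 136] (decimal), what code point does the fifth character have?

Offset 0: leading byte 0xF0 = 11110000 → 4-byte char #1 = F0 92 8E 8C.
Offset 4: leading byte 0xC3 = 11000011 → 2-byte char #2 = C3 9E.
Offset 6: leading byte 0xE0 = 11100000 → 3-byte char #3 = E0 A4 A6.
Offset 9: leading byte 0xE3 = 11100011 → 3-byte char #4 = E3 92 8C.
Offset 12: leading byte 0xC5 = 11000101 → 2-byte char #5 = C5 82.
Leading byte 0xC5 = 11000101 matches 110xxxxx → 2-byte sequence.
Byte 1: 0xC5 = 11000101, payload 00101 (5 bits).
Byte 2: 0x82 = 10000010 (10xxxxxx ✓), payload 000010.
Concatenate: 00101000010 = 0x142 (11 bits → U+0142).

U+0142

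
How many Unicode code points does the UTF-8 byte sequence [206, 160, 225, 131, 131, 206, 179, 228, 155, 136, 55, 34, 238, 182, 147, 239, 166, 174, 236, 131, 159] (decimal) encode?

Byte at offset 0: 0xCE = 11001110 → 2-byte char (#1). Advance 2.
Byte at offset 2: 0xE1 = 11100001 → 3-byte char (#2). Advance 3.
Byte at offset 5: 0xCE = 11001110 → 2-byte char (#3). Advance 2.
Byte at offset 7: 0xE4 = 11100100 → 3-byte char (#4). Advance 3.
Byte at offset 10: 0x37 = 00110111 → 1-byte char (#5). Advance 1.
Byte at offset 11: 0x22 = 00100010 → 1-byte char (#6). Advance 1.
Byte at offset 12: 0xEE = 11101110 → 3-byte char (#7). Advance 3.
Byte at offset 15: 0xEF = 11101111 → 3-byte char (#8). Advance 3.
Byte at offset 18: 0xEC = 11101100 → 3-byte char (#9). Advance 3.
Reached end at offset 21 after 9 code points.

9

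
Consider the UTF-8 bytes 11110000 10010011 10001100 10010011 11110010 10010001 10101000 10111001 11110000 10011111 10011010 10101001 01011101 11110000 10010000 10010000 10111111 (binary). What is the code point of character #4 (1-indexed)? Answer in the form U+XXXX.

U+005D

Offset 0: leading byte 0xF0 = 11110000 → 4-byte char #1 = F0 93 8C 93.
Offset 4: leading byte 0xF2 = 11110010 → 4-byte char #2 = F2 91 A8 B9.
Offset 8: leading byte 0xF0 = 11110000 → 4-byte char #3 = F0 9F 9A A9.
Offset 12: leading byte 0x5D = 01011101 → 1-byte char #4 = 5D.
Leading byte 0x5D = 01011101 matches 0xxxxxxx → 1-byte sequence.
Byte 1: 0x5D = 01011101, payload 1011101 (7 bits).
Concatenate: 1011101 = 0x5D (7 bits → U+005D).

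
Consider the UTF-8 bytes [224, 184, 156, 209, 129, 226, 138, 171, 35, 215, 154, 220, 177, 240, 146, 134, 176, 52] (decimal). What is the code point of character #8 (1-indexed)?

Offset 0: leading byte 0xE0 = 11100000 → 3-byte char #1 = E0 B8 9C.
Offset 3: leading byte 0xD1 = 11010001 → 2-byte char #2 = D1 81.
Offset 5: leading byte 0xE2 = 11100010 → 3-byte char #3 = E2 8A AB.
Offset 8: leading byte 0x23 = 00100011 → 1-byte char #4 = 23.
Offset 9: leading byte 0xD7 = 11010111 → 2-byte char #5 = D7 9A.
Offset 11: leading byte 0xDC = 11011100 → 2-byte char #6 = DC B1.
Offset 13: leading byte 0xF0 = 11110000 → 4-byte char #7 = F0 92 86 B0.
Offset 17: leading byte 0x34 = 00110100 → 1-byte char #8 = 34.
Leading byte 0x34 = 00110100 matches 0xxxxxxx → 1-byte sequence.
Byte 1: 0x34 = 00110100, payload 0110100 (7 bits).
Concatenate: 0110100 = 0x34 (7 bits → U+0034).

U+0034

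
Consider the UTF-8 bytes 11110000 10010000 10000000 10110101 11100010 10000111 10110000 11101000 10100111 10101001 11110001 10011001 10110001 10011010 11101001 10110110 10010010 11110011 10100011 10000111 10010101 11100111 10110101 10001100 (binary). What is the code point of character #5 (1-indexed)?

U+9D92

Offset 0: leading byte 0xF0 = 11110000 → 4-byte char #1 = F0 90 80 B5.
Offset 4: leading byte 0xE2 = 11100010 → 3-byte char #2 = E2 87 B0.
Offset 7: leading byte 0xE8 = 11101000 → 3-byte char #3 = E8 A7 A9.
Offset 10: leading byte 0xF1 = 11110001 → 4-byte char #4 = F1 99 B1 9A.
Offset 14: leading byte 0xE9 = 11101001 → 3-byte char #5 = E9 B6 92.
Leading byte 0xE9 = 11101001 matches 1110xxxx → 3-byte sequence.
Byte 1: 0xE9 = 11101001, payload 1001 (4 bits).
Byte 2: 0xB6 = 10110110 (10xxxxxx ✓), payload 110110.
Byte 3: 0x92 = 10010010 (10xxxxxx ✓), payload 010010.
Concatenate: 1001110110010010 = 0x9D92 (16 bits → U+9D92).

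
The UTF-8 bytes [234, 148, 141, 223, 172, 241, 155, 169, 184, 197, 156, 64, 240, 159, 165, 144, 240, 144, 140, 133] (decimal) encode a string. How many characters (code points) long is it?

7

Byte at offset 0: 0xEA = 11101010 → 3-byte char (#1). Advance 3.
Byte at offset 3: 0xDF = 11011111 → 2-byte char (#2). Advance 2.
Byte at offset 5: 0xF1 = 11110001 → 4-byte char (#3). Advance 4.
Byte at offset 9: 0xC5 = 11000101 → 2-byte char (#4). Advance 2.
Byte at offset 11: 0x40 = 01000000 → 1-byte char (#5). Advance 1.
Byte at offset 12: 0xF0 = 11110000 → 4-byte char (#6). Advance 4.
Byte at offset 16: 0xF0 = 11110000 → 4-byte char (#7). Advance 4.
Reached end at offset 20 after 7 code points.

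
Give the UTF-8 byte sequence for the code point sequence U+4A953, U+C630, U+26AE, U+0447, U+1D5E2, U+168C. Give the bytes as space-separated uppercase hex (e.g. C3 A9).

F1 8A A5 93 EC 98 B0 E2 9A AE D1 87 F0 9D 97 A2 E1 9A 8C

U+4A953: 4-byte form → F1 8A A5 93.
U+C630: 3-byte form → EC 98 B0.
U+26AE: 3-byte form → E2 9A AE.
U+0447: 2-byte form → D1 87.
U+1D5E2: 4-byte form → F0 9D 97 A2.
U+168C: 3-byte form → E1 9A 8C.
Concatenated (19 bytes): F1 8A A5 93 EC 98 B0 E2 9A AE D1 87 F0 9D 97 A2 E1 9A 8C.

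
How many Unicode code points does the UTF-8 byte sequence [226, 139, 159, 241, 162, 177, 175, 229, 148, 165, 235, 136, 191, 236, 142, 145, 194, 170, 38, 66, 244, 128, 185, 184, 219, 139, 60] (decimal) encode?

Byte at offset 0: 0xE2 = 11100010 → 3-byte char (#1). Advance 3.
Byte at offset 3: 0xF1 = 11110001 → 4-byte char (#2). Advance 4.
Byte at offset 7: 0xE5 = 11100101 → 3-byte char (#3). Advance 3.
Byte at offset 10: 0xEB = 11101011 → 3-byte char (#4). Advance 3.
Byte at offset 13: 0xEC = 11101100 → 3-byte char (#5). Advance 3.
Byte at offset 16: 0xC2 = 11000010 → 2-byte char (#6). Advance 2.
Byte at offset 18: 0x26 = 00100110 → 1-byte char (#7). Advance 1.
Byte at offset 19: 0x42 = 01000010 → 1-byte char (#8). Advance 1.
Byte at offset 20: 0xF4 = 11110100 → 4-byte char (#9). Advance 4.
Byte at offset 24: 0xDB = 11011011 → 2-byte char (#10). Advance 2.
Byte at offset 26: 0x3C = 00111100 → 1-byte char (#11). Advance 1.
Reached end at offset 27 after 11 code points.

11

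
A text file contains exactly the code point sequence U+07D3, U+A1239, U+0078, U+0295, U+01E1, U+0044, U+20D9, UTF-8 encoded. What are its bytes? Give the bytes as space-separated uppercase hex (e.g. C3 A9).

DF 93 F2 A1 88 B9 78 CA 95 C7 A1 44 E2 83 99

U+07D3: 2-byte form → DF 93.
U+A1239: 4-byte form → F2 A1 88 B9.
U+0078: 1-byte form → 78.
U+0295: 2-byte form → CA 95.
U+01E1: 2-byte form → C7 A1.
U+0044: 1-byte form → 44.
U+20D9: 3-byte form → E2 83 99.
Concatenated (15 bytes): DF 93 F2 A1 88 B9 78 CA 95 C7 A1 44 E2 83 99.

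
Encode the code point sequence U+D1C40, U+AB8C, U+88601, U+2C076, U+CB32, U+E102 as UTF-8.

F3 91 B1 80 EA AE 8C F2 88 98 81 F0 AC 81 B6 EC AC B2 EE 84 82

U+D1C40: 4-byte form → F3 91 B1 80.
U+AB8C: 3-byte form → EA AE 8C.
U+88601: 4-byte form → F2 88 98 81.
U+2C076: 4-byte form → F0 AC 81 B6.
U+CB32: 3-byte form → EC AC B2.
U+E102: 3-byte form → EE 84 82.
Concatenated (21 bytes): F3 91 B1 80 EA AE 8C F2 88 98 81 F0 AC 81 B6 EC AC B2 EE 84 82.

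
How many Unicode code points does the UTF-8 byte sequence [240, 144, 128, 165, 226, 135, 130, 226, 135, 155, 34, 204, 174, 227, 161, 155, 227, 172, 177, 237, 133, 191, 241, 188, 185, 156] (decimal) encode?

Byte at offset 0: 0xF0 = 11110000 → 4-byte char (#1). Advance 4.
Byte at offset 4: 0xE2 = 11100010 → 3-byte char (#2). Advance 3.
Byte at offset 7: 0xE2 = 11100010 → 3-byte char (#3). Advance 3.
Byte at offset 10: 0x22 = 00100010 → 1-byte char (#4). Advance 1.
Byte at offset 11: 0xCC = 11001100 → 2-byte char (#5). Advance 2.
Byte at offset 13: 0xE3 = 11100011 → 3-byte char (#6). Advance 3.
Byte at offset 16: 0xE3 = 11100011 → 3-byte char (#7). Advance 3.
Byte at offset 19: 0xED = 11101101 → 3-byte char (#8). Advance 3.
Byte at offset 22: 0xF1 = 11110001 → 4-byte char (#9). Advance 4.
Reached end at offset 26 after 9 code points.

9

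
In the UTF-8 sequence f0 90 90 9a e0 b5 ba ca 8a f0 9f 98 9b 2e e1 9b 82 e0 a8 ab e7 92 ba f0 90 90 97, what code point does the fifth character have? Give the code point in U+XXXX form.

Offset 0: leading byte 0xF0 = 11110000 → 4-byte char #1 = F0 90 90 9A.
Offset 4: leading byte 0xE0 = 11100000 → 3-byte char #2 = E0 B5 BA.
Offset 7: leading byte 0xCA = 11001010 → 2-byte char #3 = CA 8A.
Offset 9: leading byte 0xF0 = 11110000 → 4-byte char #4 = F0 9F 98 9B.
Offset 13: leading byte 0x2E = 00101110 → 1-byte char #5 = 2E.
Leading byte 0x2E = 00101110 matches 0xxxxxxx → 1-byte sequence.
Byte 1: 0x2E = 00101110, payload 0101110 (7 bits).
Concatenate: 0101110 = 0x2E (7 bits → U+002E).

U+002E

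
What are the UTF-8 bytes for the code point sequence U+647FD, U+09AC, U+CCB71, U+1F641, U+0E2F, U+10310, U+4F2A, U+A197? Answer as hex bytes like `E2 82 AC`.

F1 A4 9F BD E0 A6 AC F3 8C AD B1 F0 9F 99 81 E0 B8 AF F0 90 8C 90 E4 BC AA EA 86 97

U+647FD: 4-byte form → F1 A4 9F BD.
U+09AC: 3-byte form → E0 A6 AC.
U+CCB71: 4-byte form → F3 8C AD B1.
U+1F641: 4-byte form → F0 9F 99 81.
U+0E2F: 3-byte form → E0 B8 AF.
U+10310: 4-byte form → F0 90 8C 90.
U+4F2A: 3-byte form → E4 BC AA.
U+A197: 3-byte form → EA 86 97.
Concatenated (28 bytes): F1 A4 9F BD E0 A6 AC F3 8C AD B1 F0 9F 99 81 E0 B8 AF F0 90 8C 90 E4 BC AA EA 86 97.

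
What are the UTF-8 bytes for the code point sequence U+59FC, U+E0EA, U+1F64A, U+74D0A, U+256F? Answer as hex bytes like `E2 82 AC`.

E5 A7 BC EE 83 AA F0 9F 99 8A F1 B4 B4 8A E2 95 AF

U+59FC: 3-byte form → E5 A7 BC.
U+E0EA: 3-byte form → EE 83 AA.
U+1F64A: 4-byte form → F0 9F 99 8A.
U+74D0A: 4-byte form → F1 B4 B4 8A.
U+256F: 3-byte form → E2 95 AF.
Concatenated (17 bytes): E5 A7 BC EE 83 AA F0 9F 99 8A F1 B4 B4 8A E2 95 AF.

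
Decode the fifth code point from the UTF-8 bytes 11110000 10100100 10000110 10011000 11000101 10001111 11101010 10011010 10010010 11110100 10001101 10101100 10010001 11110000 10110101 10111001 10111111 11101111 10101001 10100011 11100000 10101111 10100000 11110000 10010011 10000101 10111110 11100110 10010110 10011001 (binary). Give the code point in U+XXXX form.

Offset 0: leading byte 0xF0 = 11110000 → 4-byte char #1 = F0 A4 86 98.
Offset 4: leading byte 0xC5 = 11000101 → 2-byte char #2 = C5 8F.
Offset 6: leading byte 0xEA = 11101010 → 3-byte char #3 = EA 9A 92.
Offset 9: leading byte 0xF4 = 11110100 → 4-byte char #4 = F4 8D AC 91.
Offset 13: leading byte 0xF0 = 11110000 → 4-byte char #5 = F0 B5 B9 BF.
Leading byte 0xF0 = 11110000 matches 11110xxx → 4-byte sequence.
Byte 1: 0xF0 = 11110000, payload 000 (3 bits).
Byte 2: 0xB5 = 10110101 (10xxxxxx ✓), payload 110101.
Byte 3: 0xB9 = 10111001 (10xxxxxx ✓), payload 111001.
Byte 4: 0xBF = 10111111 (10xxxxxx ✓), payload 111111.
Concatenate: 000110101111001111111 = 0x35E7F (21 bits → U+35E7F).

U+35E7F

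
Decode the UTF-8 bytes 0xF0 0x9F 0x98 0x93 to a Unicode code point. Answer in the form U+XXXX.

U+1F613

Leading byte 0xF0 = 11110000 matches 11110xxx → 4-byte sequence.
Byte 1: 0xF0 = 11110000, payload 000 (3 bits).
Byte 2: 0x9F = 10011111 (10xxxxxx ✓), payload 011111.
Byte 3: 0x98 = 10011000 (10xxxxxx ✓), payload 011000.
Byte 4: 0x93 = 10010011 (10xxxxxx ✓), payload 010011.
Concatenate: 000011111011000010011 = 0x1F613 (21 bits → U+1F613).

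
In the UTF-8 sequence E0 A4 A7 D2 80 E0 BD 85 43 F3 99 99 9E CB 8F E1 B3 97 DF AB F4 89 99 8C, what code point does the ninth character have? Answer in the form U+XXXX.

Offset 0: leading byte 0xE0 = 11100000 → 3-byte char #1 = E0 A4 A7.
Offset 3: leading byte 0xD2 = 11010010 → 2-byte char #2 = D2 80.
Offset 5: leading byte 0xE0 = 11100000 → 3-byte char #3 = E0 BD 85.
Offset 8: leading byte 0x43 = 01000011 → 1-byte char #4 = 43.
Offset 9: leading byte 0xF3 = 11110011 → 4-byte char #5 = F3 99 99 9E.
Offset 13: leading byte 0xCB = 11001011 → 2-byte char #6 = CB 8F.
Offset 15: leading byte 0xE1 = 11100001 → 3-byte char #7 = E1 B3 97.
Offset 18: leading byte 0xDF = 11011111 → 2-byte char #8 = DF AB.
Offset 20: leading byte 0xF4 = 11110100 → 4-byte char #9 = F4 89 99 8C.
Leading byte 0xF4 = 11110100 matches 11110xxx → 4-byte sequence.
Byte 1: 0xF4 = 11110100, payload 100 (3 bits).
Byte 2: 0x89 = 10001001 (10xxxxxx ✓), payload 001001.
Byte 3: 0x99 = 10011001 (10xxxxxx ✓), payload 011001.
Byte 4: 0x8C = 10001100 (10xxxxxx ✓), payload 001100.
Concatenate: 100001001011001001100 = 0x10964C (21 bits → U+10964C).

U+10964C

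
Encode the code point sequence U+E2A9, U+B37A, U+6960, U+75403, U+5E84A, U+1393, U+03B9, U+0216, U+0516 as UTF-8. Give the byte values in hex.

EE 8A A9 EB 8D BA E6 A5 A0 F1 B5 90 83 F1 9E A1 8A E1 8E 93 CE B9 C8 96 D4 96

U+E2A9: 3-byte form → EE 8A A9.
U+B37A: 3-byte form → EB 8D BA.
U+6960: 3-byte form → E6 A5 A0.
U+75403: 4-byte form → F1 B5 90 83.
U+5E84A: 4-byte form → F1 9E A1 8A.
U+1393: 3-byte form → E1 8E 93.
U+03B9: 2-byte form → CE B9.
U+0216: 2-byte form → C8 96.
U+0516: 2-byte form → D4 96.
Concatenated (26 bytes): EE 8A A9 EB 8D BA E6 A5 A0 F1 B5 90 83 F1 9E A1 8A E1 8E 93 CE B9 C8 96 D4 96.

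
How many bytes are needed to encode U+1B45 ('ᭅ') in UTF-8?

3

U+1B45 = 0x1B45. UTF-8 uses 1 byte below 0x80, 2 below 0x800, 3 below 0x10000, 4 up to 0x10FFFF. 0x1B45 is in U+0800–U+FFFF → 3 bytes.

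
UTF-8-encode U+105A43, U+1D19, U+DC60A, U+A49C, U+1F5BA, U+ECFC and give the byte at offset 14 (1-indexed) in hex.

1-indexed offset 14 is 0-indexed offset 13.
U+105A43 → 4-byte form F4 85 A9 83 at offsets 0–3.
U+1D19 → 3-byte form E1 B4 99 at offsets 4–6.
U+DC60A → 4-byte form F3 9C 98 8A at offsets 7–10.
U+A49C → 3-byte form EA 92 9C at offsets 11–13.
Offset 13 falls in char 4's range; it's byte 3 of EA 92 9C = 0x9C.

0x9C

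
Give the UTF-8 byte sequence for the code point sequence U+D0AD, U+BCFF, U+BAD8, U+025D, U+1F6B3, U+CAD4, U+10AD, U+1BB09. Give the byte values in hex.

U+D0AD: 3-byte form → ED 82 AD.
U+BCFF: 3-byte form → EB B3 BF.
U+BAD8: 3-byte form → EB AB 98.
U+025D: 2-byte form → C9 9D.
U+1F6B3: 4-byte form → F0 9F 9A B3.
U+CAD4: 3-byte form → EC AB 94.
U+10AD: 3-byte form → E1 82 AD.
U+1BB09: 4-byte form → F0 9B AC 89.
Concatenated (25 bytes): ED 82 AD EB B3 BF EB AB 98 C9 9D F0 9F 9A B3 EC AB 94 E1 82 AD F0 9B AC 89.

ED 82 AD EB B3 BF EB AB 98 C9 9D F0 9F 9A B3 EC AB 94 E1 82 AD F0 9B AC 89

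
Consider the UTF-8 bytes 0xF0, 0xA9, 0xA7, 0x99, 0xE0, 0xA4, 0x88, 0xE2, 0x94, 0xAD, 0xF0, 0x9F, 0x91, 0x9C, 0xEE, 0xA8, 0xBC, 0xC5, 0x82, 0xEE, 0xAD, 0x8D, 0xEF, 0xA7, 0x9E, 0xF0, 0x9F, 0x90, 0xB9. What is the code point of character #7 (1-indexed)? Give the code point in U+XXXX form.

U+EB4D

Offset 0: leading byte 0xF0 = 11110000 → 4-byte char #1 = F0 A9 A7 99.
Offset 4: leading byte 0xE0 = 11100000 → 3-byte char #2 = E0 A4 88.
Offset 7: leading byte 0xE2 = 11100010 → 3-byte char #3 = E2 94 AD.
Offset 10: leading byte 0xF0 = 11110000 → 4-byte char #4 = F0 9F 91 9C.
Offset 14: leading byte 0xEE = 11101110 → 3-byte char #5 = EE A8 BC.
Offset 17: leading byte 0xC5 = 11000101 → 2-byte char #6 = C5 82.
Offset 19: leading byte 0xEE = 11101110 → 3-byte char #7 = EE AD 8D.
Leading byte 0xEE = 11101110 matches 1110xxxx → 3-byte sequence.
Byte 1: 0xEE = 11101110, payload 1110 (4 bits).
Byte 2: 0xAD = 10101101 (10xxxxxx ✓), payload 101101.
Byte 3: 0x8D = 10001101 (10xxxxxx ✓), payload 001101.
Concatenate: 1110101101001101 = 0xEB4D (16 bits → U+EB4D).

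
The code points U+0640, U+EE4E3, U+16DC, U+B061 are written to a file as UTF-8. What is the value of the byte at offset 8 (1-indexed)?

1-indexed offset 8 is 0-indexed offset 7.
U+0640 → 2-byte form D9 80 at offsets 0–1.
U+EE4E3 → 4-byte form F3 AE 93 A3 at offsets 2–5.
U+16DC → 3-byte form E1 9B 9C at offsets 6–8.
Offset 7 falls in char 3's range; it's byte 2 of E1 9B 9C = 0x9B.

0x9B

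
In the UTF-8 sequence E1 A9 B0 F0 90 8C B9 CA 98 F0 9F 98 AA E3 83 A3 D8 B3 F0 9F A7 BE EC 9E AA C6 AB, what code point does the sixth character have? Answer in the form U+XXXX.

U+0633

Offset 0: leading byte 0xE1 = 11100001 → 3-byte char #1 = E1 A9 B0.
Offset 3: leading byte 0xF0 = 11110000 → 4-byte char #2 = F0 90 8C B9.
Offset 7: leading byte 0xCA = 11001010 → 2-byte char #3 = CA 98.
Offset 9: leading byte 0xF0 = 11110000 → 4-byte char #4 = F0 9F 98 AA.
Offset 13: leading byte 0xE3 = 11100011 → 3-byte char #5 = E3 83 A3.
Offset 16: leading byte 0xD8 = 11011000 → 2-byte char #6 = D8 B3.
Leading byte 0xD8 = 11011000 matches 110xxxxx → 2-byte sequence.
Byte 1: 0xD8 = 11011000, payload 11000 (5 bits).
Byte 2: 0xB3 = 10110011 (10xxxxxx ✓), payload 110011.
Concatenate: 11000110011 = 0x633 (11 bits → U+0633).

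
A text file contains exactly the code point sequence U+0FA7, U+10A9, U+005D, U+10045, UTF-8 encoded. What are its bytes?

E0 BE A7 E1 82 A9 5D F0 90 81 85

U+0FA7: 3-byte form → E0 BE A7.
U+10A9: 3-byte form → E1 82 A9.
U+005D: 1-byte form → 5D.
U+10045: 4-byte form → F0 90 81 85.
Concatenated (11 bytes): E0 BE A7 E1 82 A9 5D F0 90 81 85.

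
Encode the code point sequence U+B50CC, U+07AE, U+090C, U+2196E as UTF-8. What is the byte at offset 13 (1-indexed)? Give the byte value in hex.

1-indexed offset 13 is 0-indexed offset 12.
U+B50CC → 4-byte form F2 B5 83 8C at offsets 0–3.
U+07AE → 2-byte form DE AE at offsets 4–5.
U+090C → 3-byte form E0 A4 8C at offsets 6–8.
U+2196E → 4-byte form F0 A1 A5 AE at offsets 9–12.
Offset 12 falls in char 4's range; it's byte 4 of F0 A1 A5 AE = 0xAE.

0xAE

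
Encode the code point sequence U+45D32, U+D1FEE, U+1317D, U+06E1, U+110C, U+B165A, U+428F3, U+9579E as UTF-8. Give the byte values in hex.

U+45D32: 4-byte form → F1 85 B4 B2.
U+D1FEE: 4-byte form → F3 91 BF AE.
U+1317D: 4-byte form → F0 93 85 BD.
U+06E1: 2-byte form → DB A1.
U+110C: 3-byte form → E1 84 8C.
U+B165A: 4-byte form → F2 B1 99 9A.
U+428F3: 4-byte form → F1 82 A3 B3.
U+9579E: 4-byte form → F2 95 9E 9E.
Concatenated (29 bytes): F1 85 B4 B2 F3 91 BF AE F0 93 85 BD DB A1 E1 84 8C F2 B1 99 9A F1 82 A3 B3 F2 95 9E 9E.

F1 85 B4 B2 F3 91 BF AE F0 93 85 BD DB A1 E1 84 8C F2 B1 99 9A F1 82 A3 B3 F2 95 9E 9E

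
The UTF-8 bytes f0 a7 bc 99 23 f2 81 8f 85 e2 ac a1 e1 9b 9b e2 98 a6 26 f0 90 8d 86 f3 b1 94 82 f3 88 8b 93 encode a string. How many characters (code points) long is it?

10

Byte at offset 0: 0xF0 = 11110000 → 4-byte char (#1). Advance 4.
Byte at offset 4: 0x23 = 00100011 → 1-byte char (#2). Advance 1.
Byte at offset 5: 0xF2 = 11110010 → 4-byte char (#3). Advance 4.
Byte at offset 9: 0xE2 = 11100010 → 3-byte char (#4). Advance 3.
Byte at offset 12: 0xE1 = 11100001 → 3-byte char (#5). Advance 3.
Byte at offset 15: 0xE2 = 11100010 → 3-byte char (#6). Advance 3.
Byte at offset 18: 0x26 = 00100110 → 1-byte char (#7). Advance 1.
Byte at offset 19: 0xF0 = 11110000 → 4-byte char (#8). Advance 4.
Byte at offset 23: 0xF3 = 11110011 → 4-byte char (#9). Advance 4.
Byte at offset 27: 0xF3 = 11110011 → 4-byte char (#10). Advance 4.
Reached end at offset 31 after 10 code points.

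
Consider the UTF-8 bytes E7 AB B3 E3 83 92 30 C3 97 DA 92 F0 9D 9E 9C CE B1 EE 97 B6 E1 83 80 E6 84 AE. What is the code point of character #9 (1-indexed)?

U+10C0

Offset 0: leading byte 0xE7 = 11100111 → 3-byte char #1 = E7 AB B3.
Offset 3: leading byte 0xE3 = 11100011 → 3-byte char #2 = E3 83 92.
Offset 6: leading byte 0x30 = 00110000 → 1-byte char #3 = 30.
Offset 7: leading byte 0xC3 = 11000011 → 2-byte char #4 = C3 97.
Offset 9: leading byte 0xDA = 11011010 → 2-byte char #5 = DA 92.
Offset 11: leading byte 0xF0 = 11110000 → 4-byte char #6 = F0 9D 9E 9C.
Offset 15: leading byte 0xCE = 11001110 → 2-byte char #7 = CE B1.
Offset 17: leading byte 0xEE = 11101110 → 3-byte char #8 = EE 97 B6.
Offset 20: leading byte 0xE1 = 11100001 → 3-byte char #9 = E1 83 80.
Leading byte 0xE1 = 11100001 matches 1110xxxx → 3-byte sequence.
Byte 1: 0xE1 = 11100001, payload 0001 (4 bits).
Byte 2: 0x83 = 10000011 (10xxxxxx ✓), payload 000011.
Byte 3: 0x80 = 10000000 (10xxxxxx ✓), payload 000000.
Concatenate: 0001000011000000 = 0x10C0 (16 bits → U+10C0).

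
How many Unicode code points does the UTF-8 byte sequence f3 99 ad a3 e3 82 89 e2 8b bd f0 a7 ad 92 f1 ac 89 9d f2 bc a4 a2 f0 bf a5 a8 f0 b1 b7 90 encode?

8

Byte at offset 0: 0xF3 = 11110011 → 4-byte char (#1). Advance 4.
Byte at offset 4: 0xE3 = 11100011 → 3-byte char (#2). Advance 3.
Byte at offset 7: 0xE2 = 11100010 → 3-byte char (#3). Advance 3.
Byte at offset 10: 0xF0 = 11110000 → 4-byte char (#4). Advance 4.
Byte at offset 14: 0xF1 = 11110001 → 4-byte char (#5). Advance 4.
Byte at offset 18: 0xF2 = 11110010 → 4-byte char (#6). Advance 4.
Byte at offset 22: 0xF0 = 11110000 → 4-byte char (#7). Advance 4.
Byte at offset 26: 0xF0 = 11110000 → 4-byte char (#8). Advance 4.
Reached end at offset 30 after 8 code points.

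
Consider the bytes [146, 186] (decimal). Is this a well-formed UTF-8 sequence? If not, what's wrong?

invalid (continuation byte with no leading byte)

Byte 0x92 = 10010010 has the form 10xxxxxx — a continuation byte — but there is no preceding leading byte.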